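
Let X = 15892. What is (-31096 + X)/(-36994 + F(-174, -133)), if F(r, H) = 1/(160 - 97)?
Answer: 957852/2330621 ≈ 0.41099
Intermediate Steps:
F(r, H) = 1/63
(-31096 + X)/(-36994 + F(-174, -133)) = (-31096 + 15892)/(-36994 + 1/63) = -15204/(-2330621/63) = -15204*(-63/2330621) = 957852/2330621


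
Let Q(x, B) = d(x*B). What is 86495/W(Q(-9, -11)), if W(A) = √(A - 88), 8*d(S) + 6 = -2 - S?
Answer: -172990*I*√1622/811 ≈ -8590.6*I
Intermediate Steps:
d(S) = -1 - S/8 (d(S) = -¾ + (-2 - S)/8 = -¾ + (-¼ - S/8) = -1 - S/8)
Q(x, B) = -1 - B*x/8 (Q(x, B) = -1 - x*B/8 = -1 - B*x/8)
W(A) = √(-88 + A)
86495/W(Q(-9, -11)) = 86495/(√(-88 + (-1 - ⅛*(-11)*(-9)))) = 86495/(√(-88 + (-1 - 99/8))) = 86495/(√(-88 - 107/8)) = 86495/(√(-811/8)) = 86495/((I*√1622/4)) = 86495*(-2*I*√1622/811) = -172990*I*√1622/811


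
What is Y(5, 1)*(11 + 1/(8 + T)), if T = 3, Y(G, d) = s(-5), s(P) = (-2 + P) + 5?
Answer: -244/11 ≈ -22.182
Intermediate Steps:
s(P) = 3 + P
Y(G, d) = -2 (Y(G, d) = 3 - 5 = -2)
Y(5, 1)*(11 + 1/(8 + T)) = -2*(11 + 1/(8 + 3)) = -2*(11 + 1/11) = -2*122/11 = -244/11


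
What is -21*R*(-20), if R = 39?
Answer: 16380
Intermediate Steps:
-21*R*(-20) = -21*39*(-20) = -819*(-20) = 16380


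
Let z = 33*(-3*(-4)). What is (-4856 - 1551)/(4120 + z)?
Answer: -6407/4516 ≈ -1.4187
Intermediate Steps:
z = 396 (z = 33*12 = 396)
(-4856 - 1551)/(4120 + z) = (-4856 - 1551)/(4120 + 396) = -6407/4516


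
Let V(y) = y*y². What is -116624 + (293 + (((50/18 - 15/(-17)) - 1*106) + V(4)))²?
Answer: -1211935847/23409 ≈ -51772.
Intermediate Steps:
V(y) = y³
-116624 + (293 + (((50/18 - 15/(-17)) - 1*106) + V(4)))² = -116624 + (293 + (((50/18 - 15/(-17)) - 1*106) + 4³))² = -116624 + (293 + (((50*(1/18) - 15*(-1/17)) - 106) + 64))² = -116624 + (293 + (((25/9 + 15/17) - 106) + 64))² = -116624 + (293 + ((560/153 - 106) + 64))² = -116624 + (293 + (-15658/153 + 64))² = -116624 + (293 - 5866/153)² = -116624 + (38963/153)² = -116624 + 1518115369/23409 = -1211935847/23409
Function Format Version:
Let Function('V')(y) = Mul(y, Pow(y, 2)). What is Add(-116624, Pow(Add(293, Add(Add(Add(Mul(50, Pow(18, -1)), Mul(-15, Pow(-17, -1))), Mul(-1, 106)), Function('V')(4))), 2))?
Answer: Rational(-1211935847, 23409) ≈ -51772.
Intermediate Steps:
Function('V')(y) = Pow(y, 3)
Add(-116624, Pow(Add(293, Add(Add(Add(Mul(50, Pow(18, -1)), Mul(-15, Pow(-17, -1))), Mul(-1, 106)), Function('V')(4))), 2)) = Add(-116624, Pow(Add(293, Add(Add(Add(Mul(50, Pow(18, -1)), Mul(-15, Pow(-17, -1))), Mul(-1, 106)), Pow(4, 3))), 2)) = Add(-116624, Pow(Add(293, Add(Add(Add(Mul(50, Rational(1, 18)), Mul(-15, Rational(-1, 17))), -106), 64)), 2)) = Add(-116624, Pow(Add(293, Add(Add(Add(Rational(25, 9), Rational(15, 17)), -106), 64)), 2)) = Add(-116624, Pow(Add(293, Add(Add(Rational(560, 153), -106), 64)), 2)) = Add(-116624, Pow(Add(293, Add(Rational(-15658, 153), 64)), 2)) = Add(-116624, Pow(Add(293, Rational(-5866, 153)), 2)) = Add(-116624, Pow(Rational(38963, 153), 2)) = Add(-116624, Rational(1518115369, 23409)) = Rational(-1211935847, 23409)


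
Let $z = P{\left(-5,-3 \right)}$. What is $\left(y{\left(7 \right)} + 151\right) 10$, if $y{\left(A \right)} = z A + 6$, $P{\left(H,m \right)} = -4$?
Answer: $1290$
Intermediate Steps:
$z = -4$
$y{\left(A \right)} = 6 - 4 A$ ($y{\left(A \right)} = - 4 A + 6 = 6 - 4 A$)
$\left(y{\left(7 \right)} + 151\right) 10 = \left(\left(6 - 28\right) + 151\right) 10 = \left(-22 + 151\right) 10 = 129 \cdot 10 = 1290$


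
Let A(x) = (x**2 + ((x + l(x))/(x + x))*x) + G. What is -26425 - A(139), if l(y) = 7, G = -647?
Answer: -45172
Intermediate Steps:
A(x) = -1287/2 + x**2 + x/2 (A(x) = (x**2 + ((x + 7)/(x + x))*x) - 647 = (x**2 + ((7 + x)/((2*x)))*x) - 647 = (x**2 + ((7 + x)*(1/(2*x)))*x) - 647 = (x**2 + ((7 + x)/(2*x))*x) - 647 = (x**2 + (7/2 + x/2)) - 647 = (7/2 + x**2 + x/2) - 647 = -1287/2 + x**2 + x/2)
-26425 - A(139) = -26425 - (-1287/2 + 139**2 + (1/2)*139) = -26425 - (-1287/2 + 19321 + 139/2) = -26425 - 1*18747 = -26425 - 18747 = -45172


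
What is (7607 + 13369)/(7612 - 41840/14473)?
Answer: 75896412/27531659 ≈ 2.7567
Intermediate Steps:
(7607 + 13369)/(7612 - 41840/14473) = 20976/(7612 - 41840*1/14473) = 20976/(7612 - 41840/14473) = 20976/(110126636/14473) = 20976*(14473/110126636) = 75896412/27531659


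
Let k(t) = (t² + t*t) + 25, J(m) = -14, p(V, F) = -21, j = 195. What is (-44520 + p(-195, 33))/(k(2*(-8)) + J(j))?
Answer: -44541/523 ≈ -85.164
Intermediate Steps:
k(t) = 25 + 2*t² (k(t) = (t² + t²) + 25 = 2*t² + 25 = 25 + 2*t²)
(-44520 + p(-195, 33))/(k(2*(-8)) + J(j)) = (-44520 - 21)/((25 + 2*(2*(-8))²) - 14) = -44541/((25 + 2*(-16)²) - 14) = -44541/((25 + 2*256) - 14) = -44541/((25 + 512) - 14) = -44541/(537 - 14) = -44541/523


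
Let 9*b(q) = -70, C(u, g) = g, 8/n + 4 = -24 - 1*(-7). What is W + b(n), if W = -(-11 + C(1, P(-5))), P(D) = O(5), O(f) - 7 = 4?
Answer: -70/9 ≈ -7.7778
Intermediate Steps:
O(f) = 11 (O(f) = 7 + 4 = 11)
P(D) = 11
n = -8/21 (n = 8/(-4 + (-24 - 1*(-7))) = 8/(-4 + (-24 + 7)) = 8/(-4 - 17) = 8/(-21) = 8*(-1/21) = -8/21 ≈ -0.38095)
b(q) = -70/9 (b(q) = (1/9)*(-70) = -70/9)
W = 0 (W = -(-11 + 11) = -1*0 = 0)
W + b(n) = 0 - 70/9 = -70/9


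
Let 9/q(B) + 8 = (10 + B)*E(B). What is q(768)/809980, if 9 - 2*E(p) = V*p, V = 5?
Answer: -9/1207086464660 ≈ -7.4560e-12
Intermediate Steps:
E(p) = 9/2 - 5*p/2
q(B) = 9/(-8 + (10 + B)*(9/2 - 5*B/2))
q(768)/809980 = -18/(-74 + 5*768² + 41*768)/809980 = -18/(-74 + 5*589824 + 31488)*(1/809980) = -18/(-74 + 2949120 + 31488)*(1/809980) = -18/2980534*(1/809980) = -18*1/2980534*(1/809980) = -9/1490267*1/809980 = -9/1207086464660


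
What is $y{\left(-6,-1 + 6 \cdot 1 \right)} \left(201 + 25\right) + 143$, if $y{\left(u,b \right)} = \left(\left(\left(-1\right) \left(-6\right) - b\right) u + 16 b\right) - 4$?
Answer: $15963$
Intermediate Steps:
$y{\left(u,b \right)} = -4 + 16 b + u \left(6 - b\right)$ ($y{\left(u,b \right)} = \left(\left(6 - b\right) u + 16 b\right) - 4 = \left(u \left(6 - b\right) + 16 b\right) - 4 = \left(16 b + u \left(6 - b\right)\right) - 4 = -4 + 16 b + u \left(6 - b\right)$)
$y{\left(-6,-1 + 6 \cdot 1 \right)} \left(201 + 25\right) + 143 = \left(-4 + 6 \left(-6\right) + 16 \left(-1 + 6 \cdot 1\right) - \left(-1 + 6 \cdot 1\right) \left(-6\right)\right) \left(201 + 25\right) + 143 = \left(-4 - 36 + 16 \left(-1 + 6\right) - \left(-1 + 6\right) \left(-6\right)\right) 226 + 143 = \left(-4 - 36 + 16 \cdot 5 - 5 \left(-6\right)\right) 226 + 143 = \left(-4 - 36 + 80 + 30\right) 226 + 143 = 70 \cdot 226 + 143 = 15820 + 143 = 15963$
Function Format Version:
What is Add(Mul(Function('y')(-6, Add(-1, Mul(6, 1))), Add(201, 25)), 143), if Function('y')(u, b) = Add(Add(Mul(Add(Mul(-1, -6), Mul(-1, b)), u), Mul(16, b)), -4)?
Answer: 15963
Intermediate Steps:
Function('y')(u, b) = Add(-4, Mul(16, b), Mul(u, Add(6, Mul(-1, b)))) (Function('y')(u, b) = Add(Add(Mul(Add(6, Mul(-1, b)), u), Mul(16, b)), -4) = Add(Add(Mul(u, Add(6, Mul(-1, b))), Mul(16, b)), -4) = Add(Add(Mul(16, b), Mul(u, Add(6, Mul(-1, b)))), -4) = Add(-4, Mul(16, b), Mul(u, Add(6, Mul(-1, b)))))
Add(Mul(Function('y')(-6, Add(-1, Mul(6, 1))), Add(201, 25)), 143) = Add(Mul(Add(-4, Mul(6, -6), Mul(16, Add(-1, Mul(6, 1))), Mul(-1, Add(-1, Mul(6, 1)), -6)), Add(201, 25)), 143) = Add(Mul(Add(-4, -36, Mul(16, Add(-1, 6)), Mul(-1, Add(-1, 6), -6)), 226), 143) = Add(Mul(Add(-4, -36, Mul(16, 5), Mul(-1, 5, -6)), 226), 143) = Add(Mul(Add(-4, -36, 80, 30), 226), 143) = Add(Mul(70, 226), 143) = Add(15820, 143) = 15963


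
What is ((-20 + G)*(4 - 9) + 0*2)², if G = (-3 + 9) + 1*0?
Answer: 4900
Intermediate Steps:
G = 6 (G = 6 + 0 = 6)
((-20 + G)*(4 - 9) + 0*2)² = ((-20 + 6)*(4 - 9) + 0*2)² = (-14*(-5) + 0)² = (70 + 0)² = 70² = 4900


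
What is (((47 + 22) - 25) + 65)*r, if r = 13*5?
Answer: 7085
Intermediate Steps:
r = 65
(((47 + 22) - 25) + 65)*r = (((47 + 22) - 25) + 65)*65 = ((69 - 25) + 65)*65 = (44 + 65)*65 = 109*65 = 7085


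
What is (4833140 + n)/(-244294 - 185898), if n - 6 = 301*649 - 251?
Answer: -1257061/107548 ≈ -11.688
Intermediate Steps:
n = 195104 (n = 6 + (301*649 - 251) = 6 + (195349 - 251) = 6 + 195098 = 195104)
(4833140 + n)/(-244294 - 185898) = (4833140 + 195104)/(-244294 - 185898) = 5028244/(-430192) = 5028244*(-1/430192) = -1257061/107548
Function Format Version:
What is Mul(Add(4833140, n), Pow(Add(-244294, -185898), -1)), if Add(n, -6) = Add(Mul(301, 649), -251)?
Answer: Rational(-1257061, 107548) ≈ -11.688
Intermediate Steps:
n = 195104 (n = Add(6, Add(Mul(301, 649), -251)) = Add(6, Add(195349, -251)) = Add(6, 195098) = 195104)
Mul(Add(4833140, n), Pow(Add(-244294, -185898), -1)) = Mul(Add(4833140, 195104), Pow(Add(-244294, -185898), -1)) = Mul(5028244, Pow(-430192, -1)) = Mul(5028244, Rational(-1, 430192)) = Rational(-1257061, 107548)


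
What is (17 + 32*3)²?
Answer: 12769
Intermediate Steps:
(17 + 32*3)² = (17 + 96)² = 113² = 12769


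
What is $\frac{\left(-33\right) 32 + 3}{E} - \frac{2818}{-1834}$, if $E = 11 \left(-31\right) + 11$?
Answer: $\frac{476857}{100870} \approx 4.7274$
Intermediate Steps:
$E = -330$ ($E = -341 + 11 = -330$)
$\frac{\left(-33\right) 32 + 3}{E} - \frac{2818}{-1834} = \frac{\left(-33\right) 32 + 3}{-330} - \frac{2818}{-1834} = \left(-1056 + 3\right) \left(- \frac{1}{330}\right) - - \frac{1409}{917} = \left(-1053\right) \left(- \frac{1}{330}\right) + \frac{1409}{917} = \frac{351}{110} + \frac{1409}{917} = \frac{476857}{100870}$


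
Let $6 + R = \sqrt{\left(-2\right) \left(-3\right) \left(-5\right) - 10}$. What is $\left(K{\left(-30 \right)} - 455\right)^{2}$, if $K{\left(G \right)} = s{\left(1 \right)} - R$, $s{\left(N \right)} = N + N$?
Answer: $199769 + 1788 i \sqrt{10} \approx 1.9977 \cdot 10^{5} + 5654.2 i$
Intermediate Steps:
$s{\left(N \right)} = 2 N$
$R = -6 + 2 i \sqrt{10}$ ($R = -6 + \sqrt{\left(-2\right) \left(-3\right) \left(-5\right) - 10} = -6 + \sqrt{6 \left(-5\right) - 10} = -6 + \sqrt{-30 - 10} = -6 + \sqrt{-40} = -6 + 2 i \sqrt{10} \approx -6.0 + 6.3246 i$)
$K{\left(G \right)} = 8 - 2 i \sqrt{10}$ ($K{\left(G \right)} = 2 \cdot 1 - \left(-6 + 2 i \sqrt{10}\right) = 2 + \left(6 - 2 i \sqrt{10}\right) = 8 - 2 i \sqrt{10}$)
$\left(K{\left(-30 \right)} - 455\right)^{2} = \left(\left(8 - 2 i \sqrt{10}\right) - 455\right)^{2} = \left(-447 - 2 i \sqrt{10}\right)^{2}$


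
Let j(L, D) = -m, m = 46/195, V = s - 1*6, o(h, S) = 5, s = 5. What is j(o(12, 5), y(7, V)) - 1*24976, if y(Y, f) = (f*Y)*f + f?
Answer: -4870366/195 ≈ -24976.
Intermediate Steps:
V = -1 (V = 5 - 1*6 = 5 - 6 = -1)
m = 46/195 (m = 46*(1/195) = 46/195 ≈ 0.23590)
y(Y, f) = f + Y*f**2 (y(Y, f) = (Y*f)*f + f = Y*f**2 + f = f + Y*f**2)
j(L, D) = -46/195 (j(L, D) = -1*46/195 = -46/195)
j(o(12, 5), y(7, V)) - 1*24976 = -46/195 - 1*24976 = -46/195 - 24976 = -4870366/195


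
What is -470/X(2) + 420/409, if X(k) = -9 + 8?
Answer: 192650/409 ≈ 471.03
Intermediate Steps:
X(k) = -1
-470/X(2) + 420/409 = -470/(-1) + 420/409 = -470*(-1) + 420*(1/409) = 470 + 420/409 = 192650/409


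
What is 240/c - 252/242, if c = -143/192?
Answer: -508518/1573 ≈ -323.28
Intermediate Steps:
c = -143/192 (c = -143*1/192 = -143/192 ≈ -0.74479)
240/c - 252/242 = 240/(-143/192) - 252/242 = 240*(-192/143) - 252*1/242 = -46080/143 - 126/121 = -508518/1573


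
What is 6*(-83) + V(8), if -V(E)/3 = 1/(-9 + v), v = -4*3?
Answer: -3485/7 ≈ -497.86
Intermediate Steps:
v = -12
V(E) = ⅐ (V(E) = -3/(-9 - 12) = -3/(-21) = -3*(-1/21) = ⅐)
6*(-83) + V(8) = 6*(-83) + ⅐ = -498 + ⅐ = -3485/7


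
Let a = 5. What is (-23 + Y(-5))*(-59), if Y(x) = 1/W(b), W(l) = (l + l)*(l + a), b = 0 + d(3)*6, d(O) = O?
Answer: 1123537/828 ≈ 1356.9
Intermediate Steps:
b = 18 (b = 0 + 3*6 = 0 + 18 = 18)
W(l) = 2*l*(5 + l) (W(l) = (l + l)*(l + 5) = (2*l)*(5 + l) = 2*l*(5 + l))
Y(x) = 1/828 (Y(x) = 1/(2*18*(5 + 18)) = 1/(2*18*23) = 1/828)
(-23 + Y(-5))*(-59) = (-23 + 1/828)*(-59) = -19043/828*(-59) = 1123537/828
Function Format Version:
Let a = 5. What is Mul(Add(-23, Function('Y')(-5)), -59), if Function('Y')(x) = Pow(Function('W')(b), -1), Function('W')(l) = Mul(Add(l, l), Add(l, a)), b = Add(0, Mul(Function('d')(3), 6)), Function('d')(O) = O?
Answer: Rational(1123537, 828) ≈ 1356.9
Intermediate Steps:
b = 18 (b = Add(0, Mul(3, 6)) = Add(0, 18) = 18)
Function('W')(l) = Mul(2, l, Add(5, l)) (Function('W')(l) = Mul(Add(l, l), Add(l, 5)) = Mul(Mul(2, l), Add(5, l)) = Mul(2, l, Add(5, l)))
Function('Y')(x) = Rational(1, 828) (Function('Y')(x) = Pow(Mul(2, 18, Add(5, 18)), -1) = Pow(Mul(2, 18, 23), -1) = Pow(828, -1) = Rational(1, 828))
Mul(Add(-23, Function('Y')(-5)), -59) = Mul(Add(-23, Rational(1, 828)), -59) = Mul(Rational(-19043, 828), -59) = Rational(1123537, 828)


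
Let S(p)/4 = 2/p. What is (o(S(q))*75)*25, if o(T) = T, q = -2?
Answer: -7500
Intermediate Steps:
S(p) = 8/p (S(p) = 4*(2/p) = 8/p)
(o(S(q))*75)*25 = ((8/(-2))*75)*25 = ((8*(-½))*75)*25 = -4*75*25 = -300*25 = -7500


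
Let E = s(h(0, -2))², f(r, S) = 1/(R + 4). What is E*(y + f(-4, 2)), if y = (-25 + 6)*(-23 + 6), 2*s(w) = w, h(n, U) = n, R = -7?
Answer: 0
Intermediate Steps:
s(w) = w/2
f(r, S) = -⅓ (f(r, S) = 1/(-7 + 4) = 1/(-3) = -⅓)
y = 323 (y = -19*(-17) = 323)
E = 0 (E = ((½)*0)² = 0² = 0)
E*(y + f(-4, 2)) = 0*(323 - ⅓) = 0*(968/3) = 0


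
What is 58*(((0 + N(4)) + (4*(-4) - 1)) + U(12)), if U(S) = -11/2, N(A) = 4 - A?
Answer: -1305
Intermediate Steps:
U(S) = -11/2 (U(S) = -11*½ = -11/2)
58*(((0 + N(4)) + (4*(-4) - 1)) + U(12)) = 58*(((0 + (4 - 1*4)) + (4*(-4) - 1)) - 11/2) = 58*(((0 + (4 - 4)) + (-16 - 1)) - 11/2) = 58*(((0 + 0) - 17) - 11/2) = 58*((0 - 17) - 11/2) = 58*(-17 - 11/2) = 58*(-45/2) = -1305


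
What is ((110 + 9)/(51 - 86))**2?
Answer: 289/25 ≈ 11.560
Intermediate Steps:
((110 + 9)/(51 - 86))**2 = (119/(-35))**2 = (119*(-1/35))**2 = (-17/5)**2 = 289/25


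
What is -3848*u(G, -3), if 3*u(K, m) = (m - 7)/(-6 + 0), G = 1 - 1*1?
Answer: -19240/9 ≈ -2137.8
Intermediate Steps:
G = 0 (G = 1 - 1 = 0)
u(K, m) = 7/18 - m/18 (u(K, m) = ((m - 7)/(-6 + 0))/3 = ((-7 + m)/(-6))/3 = ((-7 + m)*(-⅙))/3 = (7/6 - m/6)/3 = 7/18 - m/18)
-3848*u(G, -3) = -3848*(7/18 - 1/18*(-3)) = -3848*(7/18 + ⅙) = -3848*5/9 = -19240/9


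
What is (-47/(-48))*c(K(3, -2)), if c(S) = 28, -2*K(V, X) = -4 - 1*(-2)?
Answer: 329/12 ≈ 27.417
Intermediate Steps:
K(V, X) = 1 (K(V, X) = -(-4 - 1*(-2))/2 = -(-4 + 2)/2 = -½*(-2) = 1)
(-47/(-48))*c(K(3, -2)) = -47/(-48)*28 = -47*(-1/48)*28 = (47/48)*28 = 329/12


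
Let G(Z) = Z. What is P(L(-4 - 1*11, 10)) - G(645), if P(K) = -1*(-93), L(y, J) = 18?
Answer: -552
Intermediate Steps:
P(K) = 93
P(L(-4 - 1*11, 10)) - G(645) = 93 - 1*645 = 93 - 645 = -552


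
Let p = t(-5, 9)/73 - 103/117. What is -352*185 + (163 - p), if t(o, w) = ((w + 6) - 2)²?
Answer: -554809991/8541 ≈ -64958.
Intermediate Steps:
t(o, w) = (4 + w)² (t(o, w) = ((6 + w) - 2)² = (4 + w)²)
p = 12254/8541 (p = (4 + 9)²/73 - 103/117 = 13²*(1/73) - 103*1/117 = 169*(1/73) - 103/117 = 169/73 - 103/117 = 12254/8541 ≈ 1.4347)
-352*185 + (163 - p) = -352*185 + (163 - 1*12254/8541) = -65120 + (163 - 12254/8541) = -65120 + 1379929/8541 = -554809991/8541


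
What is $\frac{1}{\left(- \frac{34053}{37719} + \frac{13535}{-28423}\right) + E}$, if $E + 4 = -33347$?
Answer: $- \frac{357362379}{11918885507057} \approx -2.9983 \cdot 10^{-5}$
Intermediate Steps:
$E = -33351$ ($E = -4 - 33347 = -33351$)
$\frac{1}{\left(- \frac{34053}{37719} + \frac{13535}{-28423}\right) + E} = \frac{1}{\left(- \frac{34053}{37719} + \frac{13535}{-28423}\right) - 33351} = \frac{1}{\left(\left(-34053\right) \frac{1}{37719} + 13535 \left(- \frac{1}{28423}\right)\right) - 33351} = \frac{1}{\left(- \frac{11351}{12573} - \frac{13535}{28423}\right) - 33351} = \frac{1}{- \frac{492805028}{357362379} - 33351} = \frac{1}{- \frac{11918885507057}{357362379}} = - \frac{357362379}{11918885507057}$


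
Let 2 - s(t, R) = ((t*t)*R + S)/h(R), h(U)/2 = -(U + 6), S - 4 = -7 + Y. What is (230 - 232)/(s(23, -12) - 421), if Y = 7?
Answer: -6/329 ≈ -0.018237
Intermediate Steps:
S = 4 (S = 4 + (-7 + 7) = 4 + 0 = 4)
h(U) = -12 - 2*U (h(U) = 2*(-(U + 6)) = 2*(-(6 + U)) = 2*(-6 - U) = -12 - 2*U)
s(t, R) = 2 - (4 + R*t**2)/(-12 - 2*R) (s(t, R) = 2 - ((t*t)*R + 4)/(-12 - 2*R) = 2 - (t**2*R + 4)/(-12 - 2*R) = 2 - (R*t**2 + 4)/(-12 - 2*R) = 2 - (4 + R*t**2)/(-12 - 2*R))
(230 - 232)/(s(23, -12) - 421) = (230 - 232)/((28 + 4*(-12) - 12*23**2)/(2*(6 - 12)) - 421) = -2/((1/2)*(28 - 48 - 12*529)/(-6) - 421) = -2/((1/2)*(-1/6)*(28 - 48 - 6348) - 421) = -2/((1/2)*(-1/6)*(-6368) - 421) = -2/(1592/3 - 421) = -2/329/3 = -2*3/329 = -6/329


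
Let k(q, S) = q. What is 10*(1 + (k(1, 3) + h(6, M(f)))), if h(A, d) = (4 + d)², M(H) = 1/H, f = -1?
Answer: 110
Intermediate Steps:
10*(1 + (k(1, 3) + h(6, M(f)))) = 10*(1 + (1 + (4 + 1/(-1))²)) = 10*(1 + (1 + (4 - 1)²)) = 10*(1 + (1 + 3²)) = 10*(1 + (1 + 9)) = 10*(1 + 10) = 10*11 = 110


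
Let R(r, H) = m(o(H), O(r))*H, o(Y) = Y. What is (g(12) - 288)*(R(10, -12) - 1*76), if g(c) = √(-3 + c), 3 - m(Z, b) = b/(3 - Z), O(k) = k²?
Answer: 9120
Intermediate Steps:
m(Z, b) = 3 - b/(3 - Z)
R(r, H) = H*(-9 + r² + 3*H)/(-3 + H) (R(r, H) = ((-9 + r² + 3*H)/(-3 + H))*H = H*(-9 + r² + 3*H)/(-3 + H))
(g(12) - 288)*(R(10, -12) - 1*76) = (√(-3 + 12) - 288)*(-12*(-9 + 10² + 3*(-12))/(-3 - 12) - 1*76) = (√9 - 288)*(-12*(-9 + 100 - 36)/(-15) - 76) = (3 - 288)*(-12*(-1/15)*55 - 76) = -285*(44 - 76) = -285*(-32) = 9120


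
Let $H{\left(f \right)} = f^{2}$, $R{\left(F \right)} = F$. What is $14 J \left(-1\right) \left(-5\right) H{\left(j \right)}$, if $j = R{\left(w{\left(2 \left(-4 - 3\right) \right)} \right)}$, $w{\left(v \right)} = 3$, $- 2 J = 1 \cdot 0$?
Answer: $0$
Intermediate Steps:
$J = 0$ ($J = - \frac{1 \cdot 0}{2} = \left(- \frac{1}{2}\right) 0 = 0$)
$j = 3$
$14 J \left(-1\right) \left(-5\right) H{\left(j \right)} = 14 \cdot 0 \left(-1\right) \left(-5\right) 3^{2} = 14 \cdot 0 \left(-5\right) 9 = 0 \left(-5\right) 9 = 0 \cdot 9 = 0$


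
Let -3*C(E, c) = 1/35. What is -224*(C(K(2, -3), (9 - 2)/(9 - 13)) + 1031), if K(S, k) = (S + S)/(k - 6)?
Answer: -3464128/15 ≈ -2.3094e+5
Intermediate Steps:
K(S, k) = 2*S/(-6 + k) (K(S, k) = (2*S)/(-6 + k) = 2*S/(-6 + k))
C(E, c) = -1/105 (C(E, c) = -1/3/35 = -1/3*1/35 = -1/105)
-224*(C(K(2, -3), (9 - 2)/(9 - 13)) + 1031) = -224*(-1/105 + 1031) = -224*108254/105 = -3464128/15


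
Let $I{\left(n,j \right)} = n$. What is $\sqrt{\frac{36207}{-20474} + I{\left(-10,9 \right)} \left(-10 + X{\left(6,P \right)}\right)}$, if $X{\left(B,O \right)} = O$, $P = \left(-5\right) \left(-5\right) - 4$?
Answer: $\frac{i \sqrt{46851616478}}{20474} \approx 10.572 i$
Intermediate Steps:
$P = 21$ ($P = 25 - 4 = 21$)
$\sqrt{\frac{36207}{-20474} + I{\left(-10,9 \right)} \left(-10 + X{\left(6,P \right)}\right)} = \sqrt{\frac{36207}{-20474} - 10 \left(-10 + 21\right)} = \sqrt{36207 \left(- \frac{1}{20474}\right) - 110} = \sqrt{- \frac{36207}{20474} - 110} = \sqrt{- \frac{2288347}{20474}} = \frac{i \sqrt{46851616478}}{20474}$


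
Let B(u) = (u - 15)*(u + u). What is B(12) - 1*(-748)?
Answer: 676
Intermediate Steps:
B(u) = 2*u*(-15 + u) (B(u) = (-15 + u)*(2*u) = 2*u*(-15 + u))
B(12) - 1*(-748) = 2*12*(-15 + 12) - 1*(-748) = 2*12*(-3) + 748 = -72 + 748 = 676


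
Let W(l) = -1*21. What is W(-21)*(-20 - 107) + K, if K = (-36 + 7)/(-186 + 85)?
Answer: 269396/101 ≈ 2667.3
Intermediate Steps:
K = 29/101 (K = -29/(-101) = -29*(-1/101) = 29/101 ≈ 0.28713)
W(l) = -21
W(-21)*(-20 - 107) + K = -21*(-20 - 107) + 29/101 = -21*(-127) + 29/101 = 2667 + 29/101 = 269396/101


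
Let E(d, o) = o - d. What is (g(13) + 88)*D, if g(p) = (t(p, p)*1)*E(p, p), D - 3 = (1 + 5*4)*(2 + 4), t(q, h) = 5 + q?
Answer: 11352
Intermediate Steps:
D = 129 (D = 3 + (1 + 5*4)*(2 + 4) = 3 + (1 + 20)*6 = 3 + 21*6 = 3 + 126 = 129)
g(p) = 0 (g(p) = ((5 + p)*1)*(p - p) = (5 + p)*0 = 0)
(g(13) + 88)*D = (0 + 88)*129 = 88*129 = 11352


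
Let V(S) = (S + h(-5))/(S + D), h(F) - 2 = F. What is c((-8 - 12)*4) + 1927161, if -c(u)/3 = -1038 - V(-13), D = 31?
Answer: 5790817/3 ≈ 1.9303e+6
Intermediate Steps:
h(F) = 2 + F
V(S) = (-3 + S)/(31 + S) (V(S) = (S + (2 - 5))/(S + 31) = (S - 3)/(31 + S) = (-3 + S)/(31 + S))
c(u) = 9334/3 (c(u) = -3*(-1038 - (-3 - 13)/(31 - 13)) = -3*(-1038 - (-16)/18) = -3*(-1038 - 1*(-8/9)) = -3*(-1038 + 8/9) = -3*(-9334/9) = 9334/3)
c((-8 - 12)*4) + 1927161 = 9334/3 + 1927161 = 5790817/3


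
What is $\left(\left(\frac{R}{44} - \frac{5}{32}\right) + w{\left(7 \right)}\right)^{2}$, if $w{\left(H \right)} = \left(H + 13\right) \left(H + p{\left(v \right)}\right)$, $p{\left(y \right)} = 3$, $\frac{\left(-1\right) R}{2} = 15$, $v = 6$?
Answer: $\frac{4914711025}{123904} \approx 39666.0$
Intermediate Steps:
$R = -30$ ($R = \left(-2\right) 15 = -30$)
$w{\left(H \right)} = \left(3 + H\right) \left(13 + H\right)$ ($w{\left(H \right)} = \left(H + 13\right) \left(H + 3\right) = \left(13 + H\right) \left(3 + H\right) = \left(3 + H\right) \left(13 + H\right)$)
$\left(\left(\frac{R}{44} - \frac{5}{32}\right) + w{\left(7 \right)}\right)^{2} = \left(\left(- \frac{30}{44} - \frac{5}{32}\right) + \left(39 + 7^{2} + 16 \cdot 7\right)\right)^{2} = \left(\left(\left(-30\right) \frac{1}{44} - \frac{5}{32}\right) + \left(39 + 49 + 112\right)\right)^{2} = \left(\left(- \frac{15}{22} - \frac{5}{32}\right) + 200\right)^{2} = \left(- \frac{295}{352} + 200\right)^{2} = \left(\frac{70105}{352}\right)^{2} = \frac{4914711025}{123904}$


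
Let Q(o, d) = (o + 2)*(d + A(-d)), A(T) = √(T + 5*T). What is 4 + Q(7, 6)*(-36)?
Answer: -1940 - 1944*I ≈ -1940.0 - 1944.0*I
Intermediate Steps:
A(T) = √6*√T (A(T) = √(6*T) = √6*√T)
Q(o, d) = (2 + o)*(d + √6*√(-d)) (Q(o, d) = (o + 2)*(d + √6*√(-d)) = (2 + o)*(d + √6*√(-d)))
4 + Q(7, 6)*(-36) = 4 + (2*6 + 6*7 + 2*√6*√(-1*6) + 7*√6*√(-1*6))*(-36) = 4 + (12 + 42 + 2*√6*√(-6) + 7*√6*√(-6))*(-36) = 4 + (12 + 42 + 2*√6*(I*√6) + 7*√6*(I*√6))*(-36) = 4 + (12 + 42 + 12*I + 42*I)*(-36) = 4 + (54 + 54*I)*(-36) = 4 + (-1944 - 1944*I) = -1940 - 1944*I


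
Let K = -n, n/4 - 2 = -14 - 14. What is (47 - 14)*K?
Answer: 3432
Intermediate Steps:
n = -104 (n = 8 + 4*(-14 - 14) = 8 + 4*(-28) = 8 - 112 = -104)
K = 104 (K = -1*(-104) = 104)
(47 - 14)*K = (47 - 14)*104 = 33*104 = 3432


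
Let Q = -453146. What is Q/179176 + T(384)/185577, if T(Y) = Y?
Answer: -14004111943/5541824092 ≈ -2.5270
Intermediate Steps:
Q/179176 + T(384)/185577 = -453146/179176 + 384/185577 = -453146*1/179176 + 384*(1/185577) = -226573/89588 + 128/61859 = -14004111943/5541824092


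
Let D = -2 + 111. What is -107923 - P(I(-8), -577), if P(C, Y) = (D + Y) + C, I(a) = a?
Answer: -107447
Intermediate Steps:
D = 109
P(C, Y) = 109 + C + Y (P(C, Y) = (109 + Y) + C = 109 + C + Y)
-107923 - P(I(-8), -577) = -107923 - (109 - 8 - 577) = -107923 - 1*(-476) = -107923 + 476 = -107447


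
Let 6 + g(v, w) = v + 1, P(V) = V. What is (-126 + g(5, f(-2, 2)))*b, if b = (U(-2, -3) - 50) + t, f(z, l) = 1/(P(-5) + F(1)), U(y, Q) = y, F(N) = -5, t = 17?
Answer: 4410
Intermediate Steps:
f(z, l) = -1/10 (f(z, l) = 1/(-5 - 5) = 1/(-10) = -1/10)
g(v, w) = -5 + v (g(v, w) = -6 + (v + 1) = -6 + (1 + v) = -5 + v)
b = -35 (b = (-2 - 50) + 17 = -52 + 17 = -35)
(-126 + g(5, f(-2, 2)))*b = (-126 + (-5 + 5))*(-35) = (-126 + 0)*(-35) = -126*(-35) = 4410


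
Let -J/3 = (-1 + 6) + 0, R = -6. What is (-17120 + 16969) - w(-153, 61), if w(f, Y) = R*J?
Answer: -241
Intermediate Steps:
J = -15 (J = -3*((-1 + 6) + 0) = -3*(5 + 0) = -3*5 = -15)
w(f, Y) = 90 (w(f, Y) = -6*(-15) = 90)
(-17120 + 16969) - w(-153, 61) = (-17120 + 16969) - 1*90 = -151 - 90 = -241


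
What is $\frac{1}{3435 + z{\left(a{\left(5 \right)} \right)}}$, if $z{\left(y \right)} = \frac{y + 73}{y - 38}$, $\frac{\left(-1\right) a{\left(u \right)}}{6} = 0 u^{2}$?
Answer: $\frac{38}{130457} \approx 0.00029128$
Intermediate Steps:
$a{\left(u \right)} = 0$ ($a{\left(u \right)} = - 6 \cdot 0 u^{2} = \left(-6\right) 0 = 0$)
$z{\left(y \right)} = \frac{73 + y}{-38 + y}$
$\frac{1}{3435 + z{\left(a{\left(5 \right)} \right)}} = \frac{1}{3435 + \frac{73 + 0}{-38 + 0}} = \frac{1}{3435 + \frac{1}{-38} \cdot 73} = \frac{1}{3435 - \frac{73}{38}} = \frac{1}{\frac{130457}{38}} = \frac{38}{130457}$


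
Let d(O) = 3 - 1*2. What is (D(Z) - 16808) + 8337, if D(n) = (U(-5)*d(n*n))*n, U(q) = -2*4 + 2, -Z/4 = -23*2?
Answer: -9575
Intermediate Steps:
Z = 184 (Z = -(-92)*2 = -4*(-46) = 184)
U(q) = -6 (U(q) = -8 + 2 = -6)
d(O) = 1 (d(O) = 3 - 2 = 1)
D(n) = -6*n (D(n) = (-6*1)*n = -6*n)
(D(Z) - 16808) + 8337 = (-6*184 - 16808) + 8337 = (-1104 - 16808) + 8337 = -17912 + 8337 = -9575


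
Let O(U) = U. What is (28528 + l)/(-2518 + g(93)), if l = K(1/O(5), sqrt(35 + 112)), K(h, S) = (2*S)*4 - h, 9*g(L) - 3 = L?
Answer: -427917/37610 - 84*sqrt(3)/3761 ≈ -11.416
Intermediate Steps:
g(L) = 1/3 + L/9
K(h, S) = -h + 8*S (K(h, S) = 8*S - h = -h + 8*S)
l = -1/5 + 56*sqrt(3) (l = -1/5 + 8*sqrt(35 + 112) = -1*1/5 + 8*sqrt(147) = -1/5 + 8*(7*sqrt(3)) = -1/5 + 56*sqrt(3) ≈ 96.795)
(28528 + l)/(-2518 + g(93)) = (28528 + (-1/5 + 56*sqrt(3)))/(-2518 + (1/3 + (1/9)*93)) = (142639/5 + 56*sqrt(3))/(-2518 + (1/3 + 31/3)) = (142639/5 + 56*sqrt(3))/(-2518 + 32/3) = (142639/5 + 56*sqrt(3))/(-7522/3) = (142639/5 + 56*sqrt(3))*(-3/7522) = -427917/37610 - 84*sqrt(3)/3761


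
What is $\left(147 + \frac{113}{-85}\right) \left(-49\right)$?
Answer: $- \frac{606718}{85} \approx -7137.9$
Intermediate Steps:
$\left(147 + \frac{113}{-85}\right) \left(-49\right) = \left(147 + 113 \left(- \frac{1}{85}\right)\right) \left(-49\right) = \left(147 - \frac{113}{85}\right) \left(-49\right) = \frac{12382}{85} \left(-49\right) = - \frac{606718}{85}$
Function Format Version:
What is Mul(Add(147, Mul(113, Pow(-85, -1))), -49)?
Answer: Rational(-606718, 85) ≈ -7137.9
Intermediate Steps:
Mul(Add(147, Mul(113, Pow(-85, -1))), -49) = Mul(Add(147, Mul(113, Rational(-1, 85))), -49) = Mul(Add(147, Rational(-113, 85)), -49) = Mul(Rational(12382, 85), -49) = Rational(-606718, 85)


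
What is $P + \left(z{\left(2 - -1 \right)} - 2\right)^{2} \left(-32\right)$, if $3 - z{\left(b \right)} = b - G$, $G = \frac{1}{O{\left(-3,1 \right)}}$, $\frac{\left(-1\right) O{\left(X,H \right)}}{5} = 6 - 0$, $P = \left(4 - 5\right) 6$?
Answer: $- \frac{31118}{225} \approx -138.3$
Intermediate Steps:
$P = -6$ ($P = \left(-1\right) 6 = -6$)
$O{\left(X,H \right)} = -30$ ($O{\left(X,H \right)} = - 5 \left(6 - 0\right) = - 5 \left(6 + 0\right) = \left(-5\right) 6 = -30$)
$G = - \frac{1}{30}$ ($G = \frac{1}{-30} = - \frac{1}{30} \approx -0.033333$)
$z{\left(b \right)} = \frac{89}{30} - b$ ($z{\left(b \right)} = 3 - \left(b - - \frac{1}{30}\right) = 3 - \left(b + \frac{1}{30}\right) = 3 - \left(\frac{1}{30} + b\right) = \frac{89}{30} - b$)
$P + \left(z{\left(2 - -1 \right)} - 2\right)^{2} \left(-32\right) = -6 + \left(\left(\frac{89}{30} - \left(2 - -1\right)\right) - 2\right)^{2} \left(-32\right) = -6 + \left(\left(\frac{89}{30} - \left(2 + 1\right)\right) - 2\right)^{2} \left(-32\right) = -6 + \left(\left(\frac{89}{30} - 3\right) - 2\right)^{2} \left(-32\right) = -6 + \left(- \frac{1}{30} - 2\right)^{2} \left(-32\right) = -6 + \left(- \frac{61}{30}\right)^{2} \left(-32\right) = -6 + \frac{3721}{900} \left(-32\right) = -6 - \frac{29768}{225} = - \frac{31118}{225}$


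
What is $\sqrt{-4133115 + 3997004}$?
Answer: $i \sqrt{136111} \approx 368.93 i$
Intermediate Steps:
$\sqrt{-4133115 + 3997004} = \sqrt{-136111} = i \sqrt{136111}$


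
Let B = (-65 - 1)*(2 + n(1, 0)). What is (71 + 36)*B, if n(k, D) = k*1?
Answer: -21186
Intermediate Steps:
n(k, D) = k
B = -198 (B = (-65 - 1)*(2 + 1) = -66*3 = -198)
(71 + 36)*B = (71 + 36)*(-198) = 107*(-198) = -21186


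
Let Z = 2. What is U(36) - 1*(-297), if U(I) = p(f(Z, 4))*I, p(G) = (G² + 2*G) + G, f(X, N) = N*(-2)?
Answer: 1737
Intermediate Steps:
f(X, N) = -2*N
p(G) = G² + 3*G
U(I) = 40*I (U(I) = ((-2*4)*(3 - 2*4))*I = (-8*(3 - 8))*I = (-8*(-5))*I = 40*I)
U(36) - 1*(-297) = 40*36 - 1*(-297) = 1440 + 297 = 1737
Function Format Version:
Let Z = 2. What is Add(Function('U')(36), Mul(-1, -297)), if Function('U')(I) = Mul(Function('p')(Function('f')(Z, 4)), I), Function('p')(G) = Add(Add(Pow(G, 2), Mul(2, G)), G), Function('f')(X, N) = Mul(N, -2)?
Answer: 1737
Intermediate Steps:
Function('f')(X, N) = Mul(-2, N)
Function('p')(G) = Add(Pow(G, 2), Mul(3, G))
Function('U')(I) = Mul(40, I) (Function('U')(I) = Mul(Mul(Mul(-2, 4), Add(3, Mul(-2, 4))), I) = Mul(Mul(-8, Add(3, -8)), I) = Mul(Mul(-8, -5), I) = Mul(40, I))
Add(Function('U')(36), Mul(-1, -297)) = Add(Mul(40, 36), Mul(-1, -297)) = Add(1440, 297) = 1737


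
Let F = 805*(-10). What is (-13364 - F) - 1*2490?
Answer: -7804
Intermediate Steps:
F = -8050
(-13364 - F) - 1*2490 = (-13364 - 1*(-8050)) - 1*2490 = (-13364 + 8050) - 2490 = -5314 - 2490 = -7804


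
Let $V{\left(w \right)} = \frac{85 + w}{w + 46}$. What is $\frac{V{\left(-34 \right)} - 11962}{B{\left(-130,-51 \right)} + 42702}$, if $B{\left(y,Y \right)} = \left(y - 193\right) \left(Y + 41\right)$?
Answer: $- \frac{47831}{183728} \approx -0.26034$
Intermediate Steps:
$V{\left(w \right)} = \frac{85 + w}{46 + w}$
$B{\left(y,Y \right)} = \left(-193 + y\right) \left(41 + Y\right)$
$\frac{V{\left(-34 \right)} - 11962}{B{\left(-130,-51 \right)} + 42702} = \frac{\frac{85 - 34}{46 - 34} - 11962}{\left(-7913 - -9843 + 41 \left(-130\right) - -6630\right) + 42702} = \frac{\frac{1}{12} \cdot 51 - 11962}{\left(-7913 + 9843 - 5330 + 6630\right) + 42702} = \frac{\frac{1}{12} \cdot 51 - 11962}{3230 + 42702} = \frac{\frac{17}{4} - 11962}{45932} = \left(- \frac{47831}{4}\right) \frac{1}{45932} = - \frac{47831}{183728}$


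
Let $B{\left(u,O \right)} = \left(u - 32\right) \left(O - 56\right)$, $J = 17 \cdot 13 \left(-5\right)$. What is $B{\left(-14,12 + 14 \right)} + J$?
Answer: $275$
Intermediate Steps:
$J = -1105$ ($J = 221 \left(-5\right) = -1105$)
$B{\left(u,O \right)} = \left(-56 + O\right) \left(-32 + u\right)$ ($B{\left(u,O \right)} = \left(-32 + u\right) \left(O - 56\right) = \left(-32 + u\right) \left(-56 + O\right) = \left(-56 + O\right) \left(-32 + u\right)$)
$B{\left(-14,12 + 14 \right)} + J = \left(1792 - -784 - 32 \left(12 + 14\right) + \left(12 + 14\right) \left(-14\right)\right) - 1105 = \left(1792 + 784 - 832 + 26 \left(-14\right)\right) - 1105 = \left(1792 + 784 - 832 - 364\right) - 1105 = 1380 - 1105 = 275$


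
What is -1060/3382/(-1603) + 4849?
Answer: 13144053907/2710673 ≈ 4849.0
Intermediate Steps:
-1060/3382/(-1603) + 4849 = -1060*1/3382*(-1/1603) + 4849 = -530/1691*(-1/1603) + 4849 = 530/2710673 + 4849 = 13144053907/2710673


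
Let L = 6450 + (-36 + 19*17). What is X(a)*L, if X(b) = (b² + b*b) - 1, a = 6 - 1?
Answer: 330113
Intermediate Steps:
a = 5
X(b) = -1 + 2*b² (X(b) = (b² + b²) - 1 = 2*b² - 1 = -1 + 2*b²)
L = 6737 (L = 6450 + (-36 + 323) = 6450 + 287 = 6737)
X(a)*L = (-1 + 2*5²)*6737 = (-1 + 2*25)*6737 = (-1 + 50)*6737 = 49*6737 = 330113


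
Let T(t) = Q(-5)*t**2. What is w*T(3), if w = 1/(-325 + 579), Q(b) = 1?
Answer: 9/254 ≈ 0.035433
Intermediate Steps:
T(t) = t**2 (T(t) = 1*t**2 = t**2)
w = 1/254 ≈ 0.0039370
w*T(3) = (1/254)*3**2 = (1/254)*9 = 9/254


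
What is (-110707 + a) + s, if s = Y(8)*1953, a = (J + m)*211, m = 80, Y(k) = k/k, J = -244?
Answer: -143358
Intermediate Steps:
Y(k) = 1
a = -34604 (a = (-244 + 80)*211 = -164*211 = -34604)
s = 1953 (s = 1*1953 = 1953)
(-110707 + a) + s = (-110707 - 34604) + 1953 = -145311 + 1953 = -143358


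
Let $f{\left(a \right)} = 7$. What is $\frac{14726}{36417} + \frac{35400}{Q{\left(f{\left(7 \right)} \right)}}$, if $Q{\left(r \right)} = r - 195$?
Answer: $- \frac{1616072}{8601} \approx -187.89$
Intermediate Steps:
$Q{\left(r \right)} = -195 + r$
$\frac{14726}{36417} + \frac{35400}{Q{\left(f{\left(7 \right)} \right)}} = \frac{14726}{36417} + \frac{35400}{-195 + 7} = 14726 \cdot \frac{1}{36417} + \frac{35400}{-188} = \frac{74}{183} + 35400 \left(- \frac{1}{188}\right) = \frac{74}{183} - \frac{8850}{47} = - \frac{1616072}{8601}$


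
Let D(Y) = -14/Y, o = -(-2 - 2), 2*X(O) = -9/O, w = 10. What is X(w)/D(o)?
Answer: 9/70 ≈ 0.12857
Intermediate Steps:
X(O) = -9/(2*O) (X(O) = (-9/O)/2 = -9/(2*O))
o = 4 (o = -1*(-4) = 4)
X(w)/D(o) = (-9/2/10)/((-14/4)) = (-9/2*⅒)/((-14*¼)) = -9/(20*(-7/2)) = -9/20*(-2/7) = 9/70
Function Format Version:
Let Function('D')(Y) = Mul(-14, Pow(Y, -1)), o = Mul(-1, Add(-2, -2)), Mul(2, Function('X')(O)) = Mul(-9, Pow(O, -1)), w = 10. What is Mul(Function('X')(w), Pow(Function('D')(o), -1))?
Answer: Rational(9, 70) ≈ 0.12857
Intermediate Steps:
Function('X')(O) = Mul(Rational(-9, 2), Pow(O, -1)) (Function('X')(O) = Mul(Rational(1, 2), Mul(-9, Pow(O, -1))) = Mul(Rational(-9, 2), Pow(O, -1)))
o = 4 (o = Mul(-1, -4) = 4)
Mul(Function('X')(w), Pow(Function('D')(o), -1)) = Mul(Mul(Rational(-9, 2), Pow(10, -1)), Pow(Mul(-14, Pow(4, -1)), -1)) = Mul(Mul(Rational(-9, 2), Rational(1, 10)), Pow(Mul(-14, Rational(1, 4)), -1)) = Mul(Rational(-9, 20), Pow(Rational(-7, 2), -1)) = Mul(Rational(-9, 20), Rational(-2, 7)) = Rational(9, 70)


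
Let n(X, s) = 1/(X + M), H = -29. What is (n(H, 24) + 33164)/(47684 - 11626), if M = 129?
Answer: 301491/327800 ≈ 0.91974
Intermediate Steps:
n(X, s) = 1/(129 + X) (n(X, s) = 1/(X + 129) = 1/(129 + X))
(n(H, 24) + 33164)/(47684 - 11626) = (1/(129 - 29) + 33164)/(47684 - 11626) = (1/100 + 33164)/36058 = (1/100 + 33164)*(1/36058) = (3316401/100)*(1/36058) = 301491/327800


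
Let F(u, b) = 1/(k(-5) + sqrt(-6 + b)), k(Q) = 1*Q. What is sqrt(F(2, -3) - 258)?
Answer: sqrt(-298418 - 102*I)/34 ≈ 0.0027459 - 16.067*I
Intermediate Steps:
k(Q) = Q
F(u, b) = 1/(-5 + sqrt(-6 + b))
sqrt(F(2, -3) - 258) = sqrt(1/(-5 + sqrt(-6 - 3)) - 258) = sqrt(1/(-5 + sqrt(-9)) - 258) = sqrt(1/(-5 + 3*I) - 258) = sqrt((-5 - 3*I)/34 - 258) = sqrt(-258 + (-5 - 3*I)/34)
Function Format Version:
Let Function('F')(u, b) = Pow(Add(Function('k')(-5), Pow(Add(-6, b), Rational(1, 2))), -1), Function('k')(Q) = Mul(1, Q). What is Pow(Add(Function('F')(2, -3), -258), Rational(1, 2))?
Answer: Mul(Rational(1, 34), Pow(Add(-298418, Mul(-102, I)), Rational(1, 2))) ≈ Add(0.0027459, Mul(-16.067, I))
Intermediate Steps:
Function('k')(Q) = Q
Function('F')(u, b) = Pow(Add(-5, Pow(Add(-6, b), Rational(1, 2))), -1)
Pow(Add(Function('F')(2, -3), -258), Rational(1, 2)) = Pow(Add(Pow(Add(-5, Pow(Add(-6, -3), Rational(1, 2))), -1), -258), Rational(1, 2)) = Pow(Add(Pow(Add(-5, Pow(-9, Rational(1, 2))), -1), -258), Rational(1, 2)) = Pow(Add(Pow(Add(-5, Mul(3, I)), -1), -258), Rational(1, 2)) = Pow(Add(Mul(Rational(1, 34), Add(-5, Mul(-3, I))), -258), Rational(1, 2)) = Pow(Add(-258, Mul(Rational(1, 34), Add(-5, Mul(-3, I)))), Rational(1, 2))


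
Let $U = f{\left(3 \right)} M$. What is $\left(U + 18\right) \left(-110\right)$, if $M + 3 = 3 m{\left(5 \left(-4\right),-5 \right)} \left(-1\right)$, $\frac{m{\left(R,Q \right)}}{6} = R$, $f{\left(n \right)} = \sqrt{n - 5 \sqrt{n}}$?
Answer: $-1980 - 39270 \sqrt{3 - 5 \sqrt{3}} \approx -1980.0 - 93428.0 i$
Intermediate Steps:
$m{\left(R,Q \right)} = 6 R$
$M = 357$ ($M = -3 + 3 \cdot 6 \cdot 5 \left(-4\right) \left(-1\right) = -3 + 3 \cdot 6 \left(-20\right) \left(-1\right) = -3 + 3 \left(-120\right) \left(-1\right) = -3 - -360 = -3 + 360 = 357$)
$U = 357 \sqrt{3 - 5 \sqrt{3}}$ ($U = \sqrt{3 - 5 \sqrt{3}} \cdot 357 = 357 \sqrt{3 - 5 \sqrt{3}} \approx 849.35 i$)
$\left(U + 18\right) \left(-110\right) = \left(357 \sqrt{3 - 5 \sqrt{3}} + 18\right) \left(-110\right) = \left(18 + 357 \sqrt{3 - 5 \sqrt{3}}\right) \left(-110\right) = -1980 - 39270 \sqrt{3 - 5 \sqrt{3}}$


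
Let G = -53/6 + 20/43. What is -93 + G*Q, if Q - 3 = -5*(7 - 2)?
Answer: 11752/129 ≈ 91.101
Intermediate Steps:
G = -2159/258 (G = -53*⅙ + 20*(1/43) = -53/6 + 20/43 = -2159/258 ≈ -8.3682)
Q = -22 (Q = 3 - 5*(7 - 2) = 3 - 5*5 = 3 - 25 = -22)
-93 + G*Q = -93 - 2159/258*(-22) = -93 + 23749/129 = 11752/129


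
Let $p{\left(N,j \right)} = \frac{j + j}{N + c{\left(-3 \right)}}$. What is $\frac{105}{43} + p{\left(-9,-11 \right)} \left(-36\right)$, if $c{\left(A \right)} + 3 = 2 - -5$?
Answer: $- \frac{33531}{215} \approx -155.96$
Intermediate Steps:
$c{\left(A \right)} = 4$ ($c{\left(A \right)} = -3 + \left(2 - -5\right) = -3 + \left(2 + 5\right) = -3 + 7 = 4$)
$p{\left(N,j \right)} = \frac{2 j}{4 + N}$ ($p{\left(N,j \right)} = \frac{j + j}{N + 4} = \frac{2 j}{4 + N}$)
$\frac{105}{43} + p{\left(-9,-11 \right)} \left(-36\right) = \frac{105}{43} + 2 \left(-11\right) \frac{1}{4 - 9} \left(-36\right) = 105 \cdot \frac{1}{43} + 2 \left(-11\right) \frac{1}{-5} \left(-36\right) = \frac{105}{43} + 2 \left(-11\right) \left(- \frac{1}{5}\right) \left(-36\right) = \frac{105}{43} + \frac{22}{5} \left(-36\right) = \frac{105}{43} - \frac{792}{5} = - \frac{33531}{215}$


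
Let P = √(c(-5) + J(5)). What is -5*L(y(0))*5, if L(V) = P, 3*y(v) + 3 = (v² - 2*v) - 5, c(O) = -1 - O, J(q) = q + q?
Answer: -25*√14 ≈ -93.541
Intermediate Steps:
J(q) = 2*q
y(v) = -8/3 - 2*v/3 + v²/3 (y(v) = -1 + ((v² - 2*v) - 5)/3 = -1 + (-5 + v² - 2*v)/3 = -1 + (-5/3 - 2*v/3 + v²/3) = -8/3 - 2*v/3 + v²/3)
P = √14 (P = √((-1 - 1*(-5)) + 2*5) = √((-1 + 5) + 10) = √(4 + 10) = √14 ≈ 3.7417)
L(V) = √14
-5*L(y(0))*5 = -5*√14*5 = -25*√14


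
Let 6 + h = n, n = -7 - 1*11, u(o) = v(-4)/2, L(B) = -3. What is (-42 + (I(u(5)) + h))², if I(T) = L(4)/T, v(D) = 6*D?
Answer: 69169/16 ≈ 4323.1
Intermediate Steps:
u(o) = -12 (u(o) = (6*(-4))/2 = -24*½ = -12)
n = -18 (n = -7 - 11 = -18)
h = -24 (h = -6 - 18 = -24)
I(T) = -3/T
(-42 + (I(u(5)) + h))² = (-42 + (-3/(-12) - 24))² = (-42 + (-3*(-1/12) - 24))² = (-42 + (¼ - 24))² = (-42 - 95/4)² = (-263/4)² = 69169/16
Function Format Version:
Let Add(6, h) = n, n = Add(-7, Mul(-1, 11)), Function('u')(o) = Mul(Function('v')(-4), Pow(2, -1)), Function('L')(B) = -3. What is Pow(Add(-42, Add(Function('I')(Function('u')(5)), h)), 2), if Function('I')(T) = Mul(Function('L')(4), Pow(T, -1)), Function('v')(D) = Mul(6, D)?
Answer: Rational(69169, 16) ≈ 4323.1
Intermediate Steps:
Function('u')(o) = -12 (Function('u')(o) = Mul(Mul(6, -4), Pow(2, -1)) = Mul(-24, Rational(1, 2)) = -12)
n = -18 (n = Add(-7, -11) = -18)
h = -24 (h = Add(-6, -18) = -24)
Function('I')(T) = Mul(-3, Pow(T, -1))
Pow(Add(-42, Add(Function('I')(Function('u')(5)), h)), 2) = Pow(Add(-42, Add(Mul(-3, Pow(-12, -1)), -24)), 2) = Pow(Add(-42, Add(Mul(-3, Rational(-1, 12)), -24)), 2) = Pow(Add(-42, Add(Rational(1, 4), -24)), 2) = Pow(Add(-42, Rational(-95, 4)), 2) = Pow(Rational(-263, 4), 2) = Rational(69169, 16)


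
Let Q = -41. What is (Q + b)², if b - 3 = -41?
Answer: 6241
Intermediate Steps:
b = -38 (b = 3 - 41 = -38)
(Q + b)² = (-41 - 38)² = (-79)² = 6241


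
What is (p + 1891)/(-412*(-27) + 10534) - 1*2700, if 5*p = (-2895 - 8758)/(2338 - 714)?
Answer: -474814648733/175862960 ≈ -2699.9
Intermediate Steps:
p = -11653/8120 (p = ((-2895 - 8758)/(2338 - 714))/5 = (-11653/1624)/5 = (-11653*1/1624)/5 = (1/5)*(-11653/1624) = -11653/8120 ≈ -1.4351)
(p + 1891)/(-412*(-27) + 10534) - 1*2700 = (-11653/8120 + 1891)/(-412*(-27) + 10534) - 1*2700 = 15343267/(8120*(11124 + 10534)) - 2700 = (15343267/8120)/21658 - 2700 = (15343267/8120)*(1/21658) - 2700 = 15343267/175862960 - 2700 = -474814648733/175862960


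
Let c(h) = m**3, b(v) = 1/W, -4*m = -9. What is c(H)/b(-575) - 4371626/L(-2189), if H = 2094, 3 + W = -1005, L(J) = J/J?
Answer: -17532431/4 ≈ -4.3831e+6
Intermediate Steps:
L(J) = 1
W = -1008 (W = -3 - 1005 = -1008)
m = 9/4 (m = -1/4*(-9) = 9/4 ≈ 2.2500)
b(v) = -1/1008 (b(v) = 1/(-1008) = -1/1008)
c(h) = 729/64 (c(h) = (9/4)**3 = 729/64)
c(H)/b(-575) - 4371626/L(-2189) = 729/(64*(-1/1008)) - 4371626/1 = (729/64)*(-1008) - 4371626*1 = -45927/4 - 4371626 = -17532431/4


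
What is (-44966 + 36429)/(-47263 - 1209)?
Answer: 8537/48472 ≈ 0.17612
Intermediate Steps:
(-44966 + 36429)/(-47263 - 1209) = -8537/(-48472) = -8537*(-1/48472) = 8537/48472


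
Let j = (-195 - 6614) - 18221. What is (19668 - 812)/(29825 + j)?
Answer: 18856/4795 ≈ 3.9324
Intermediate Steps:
j = -25030 (j = -6809 - 18221 = -25030)
(19668 - 812)/(29825 + j) = (19668 - 812)/(29825 - 25030) = 18856/4795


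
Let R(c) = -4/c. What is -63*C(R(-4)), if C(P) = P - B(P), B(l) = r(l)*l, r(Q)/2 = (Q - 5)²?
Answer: 1953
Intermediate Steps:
r(Q) = 2*(-5 + Q)² (r(Q) = 2*(Q - 5)² = 2*(-5 + Q)²)
B(l) = 2*l*(-5 + l)² (B(l) = (2*(-5 + l)²)*l = 2*l*(-5 + l)²)
C(P) = P - 2*P*(-5 + P)²
-63*C(R(-4)) = -63*(-4/(-4))*(1 - 2*(-5 - 4/(-4))²) = -63*(-4*(-¼))*(1 - 2*(-5 - 4*(-¼))²) = -63*(1 - 2*(-5 + 1)²) = -63*(1 - 2*(-4)²) = -63*(1 - 2*16) = -63*(1 - 32) = -63*(-31) = 1953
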